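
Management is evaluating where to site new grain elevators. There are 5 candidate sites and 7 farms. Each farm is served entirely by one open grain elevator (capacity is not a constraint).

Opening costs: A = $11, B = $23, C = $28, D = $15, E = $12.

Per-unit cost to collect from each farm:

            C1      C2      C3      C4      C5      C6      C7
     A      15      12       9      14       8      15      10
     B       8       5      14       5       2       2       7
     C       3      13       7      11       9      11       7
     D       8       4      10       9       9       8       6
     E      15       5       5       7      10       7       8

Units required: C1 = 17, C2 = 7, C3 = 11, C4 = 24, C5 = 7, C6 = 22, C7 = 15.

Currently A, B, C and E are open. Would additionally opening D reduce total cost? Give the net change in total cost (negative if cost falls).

Yes — net change −7 (cost falls by 7).

Current service cost with {A, B, C, E}: 424.
Adding D: each farm re-picks its cheapest; new service cost 402, saving 22.
Extra fixed cost: 15. Net change = 15 − 22 = -7.
(Totals: 498 → 491.)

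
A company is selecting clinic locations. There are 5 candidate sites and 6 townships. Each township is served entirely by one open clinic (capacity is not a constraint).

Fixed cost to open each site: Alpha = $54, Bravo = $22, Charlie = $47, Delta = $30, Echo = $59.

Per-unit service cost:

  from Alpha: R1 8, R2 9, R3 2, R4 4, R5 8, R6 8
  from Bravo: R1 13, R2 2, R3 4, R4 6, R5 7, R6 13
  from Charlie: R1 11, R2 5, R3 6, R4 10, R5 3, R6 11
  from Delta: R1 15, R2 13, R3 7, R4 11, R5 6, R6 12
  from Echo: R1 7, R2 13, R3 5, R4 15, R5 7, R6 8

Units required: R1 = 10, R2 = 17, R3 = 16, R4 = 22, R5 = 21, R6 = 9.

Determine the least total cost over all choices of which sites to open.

For any fixed open set, each township goes to its cheapest open site; total = fixed + service.
{Alpha, Bravo, Charlie}: R1→Alpha 8·10=80, R2→Bravo 2·17=34, R3→Alpha 2·16=32, R4→Alpha 4·22=88, R5→Charlie 3·21=63, R6→Alpha 8·9=72. Service 369; fixed 123; total 492.
{Alpha, Charlie}: service 420 + fixed 101 = 521
{Alpha, Bravo, Charlie, Delta}: service 369 + fixed 153 = 522
{Alpha, Bravo, Charlie, Delta, Echo}: service 359 + fixed 212 = 571
No other subset beats 492.

Minimum total cost: 492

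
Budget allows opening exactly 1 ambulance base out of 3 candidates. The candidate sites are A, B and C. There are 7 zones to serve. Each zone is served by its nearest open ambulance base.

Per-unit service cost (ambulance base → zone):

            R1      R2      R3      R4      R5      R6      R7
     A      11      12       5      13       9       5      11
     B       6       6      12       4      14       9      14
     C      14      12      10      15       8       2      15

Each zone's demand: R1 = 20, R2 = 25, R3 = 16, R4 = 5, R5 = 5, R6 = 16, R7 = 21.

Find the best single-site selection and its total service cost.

Choose B only; total service cost 990.

With exactly 1 open, each zone uses its cheapest among the chosen.
{B}: R1→B 6·20=120, R2→B 6·25=150, R3→B 12·16=192, R4→B 4·5=20, R5→B 14·5=70, R6→B 9·16=144, R7→B 14·21=294. Service cost 990.
{A}: service cost 1021
{C}: service cost 1202
Among all 3 size-1 choices, {B} is lowest.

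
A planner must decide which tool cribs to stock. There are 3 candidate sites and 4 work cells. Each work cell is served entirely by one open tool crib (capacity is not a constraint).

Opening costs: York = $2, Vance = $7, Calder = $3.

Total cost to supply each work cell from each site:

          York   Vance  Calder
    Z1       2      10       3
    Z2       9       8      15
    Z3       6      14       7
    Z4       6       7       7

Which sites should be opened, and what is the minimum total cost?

For any fixed open set, each work cell goes to its cheapest open site; total = fixed + service.
{York}: Z1→York 2, Z2→York 9, Z3→York 6, Z4→York 6. Service 23; fixed 2; total 25.
{York, Calder}: service 23 + fixed 5 = 28
{York, Vance}: service 22 + fixed 9 = 31
{York, Vance, Calder}: service 22 + fixed 12 = 34
No other subset beats 25.

Open York only; minimum total cost 25.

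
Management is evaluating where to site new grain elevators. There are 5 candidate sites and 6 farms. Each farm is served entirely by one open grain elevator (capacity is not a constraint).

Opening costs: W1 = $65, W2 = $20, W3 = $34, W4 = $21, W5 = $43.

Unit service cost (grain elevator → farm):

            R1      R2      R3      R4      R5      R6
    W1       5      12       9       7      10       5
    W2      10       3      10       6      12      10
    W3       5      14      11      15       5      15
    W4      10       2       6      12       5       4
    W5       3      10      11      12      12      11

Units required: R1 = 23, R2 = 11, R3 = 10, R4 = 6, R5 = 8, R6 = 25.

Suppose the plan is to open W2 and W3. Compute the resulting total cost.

Each farm is assigned to its cheapest site among the open ones.
{W2, W3}: R1→W3 5·23=115, R2→W2 3·11=33, R3→W2 10·10=100, R4→W2 6·6=36, R5→W3 5·8=40, R6→W2 10·25=250. Service 574; fixed 54; total 628.

Total cost: 628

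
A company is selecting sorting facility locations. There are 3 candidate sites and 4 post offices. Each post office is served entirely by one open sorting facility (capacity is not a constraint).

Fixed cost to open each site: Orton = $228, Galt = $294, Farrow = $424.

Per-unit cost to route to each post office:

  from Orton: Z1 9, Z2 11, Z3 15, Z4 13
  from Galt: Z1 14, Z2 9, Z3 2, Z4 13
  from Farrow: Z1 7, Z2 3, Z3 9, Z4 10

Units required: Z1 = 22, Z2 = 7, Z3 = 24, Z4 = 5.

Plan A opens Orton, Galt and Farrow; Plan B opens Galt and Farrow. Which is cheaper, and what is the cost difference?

Plan B is cheaper by 228.

Plan A: {Orton, Galt, Farrow}: Z1→Farrow 7·22=154, Z2→Farrow 3·7=21, Z3→Galt 2·24=48, Z4→Farrow 10·5=50. Service 273; fixed 946; total 1219.
Plan B: {Galt, Farrow}: Z1→Farrow 7·22=154, Z2→Farrow 3·7=21, Z3→Galt 2·24=48, Z4→Farrow 10·5=50. Service 273; fixed 718; total 991.
Difference: |1219 − 991| = 228.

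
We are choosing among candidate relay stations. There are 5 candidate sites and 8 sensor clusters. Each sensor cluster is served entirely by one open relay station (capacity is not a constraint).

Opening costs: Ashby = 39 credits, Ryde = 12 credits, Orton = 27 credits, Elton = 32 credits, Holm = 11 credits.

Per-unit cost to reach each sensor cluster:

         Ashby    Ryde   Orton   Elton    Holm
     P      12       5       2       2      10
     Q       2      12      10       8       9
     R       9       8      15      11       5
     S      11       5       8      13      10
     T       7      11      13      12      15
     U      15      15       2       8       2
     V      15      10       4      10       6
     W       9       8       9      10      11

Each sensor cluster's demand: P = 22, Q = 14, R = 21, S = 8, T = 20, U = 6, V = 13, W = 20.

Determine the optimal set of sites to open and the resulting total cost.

Open Ashby, Ryde, Orton and Holm; minimum total cost 670.

For any fixed open set, each sensor cluster goes to its cheapest open site; total = fixed + service.
{Ashby, Ryde, Orton, Holm}: P→Orton 2·22=44, Q→Ashby 2·14=28, R→Holm 5·21=105, S→Ryde 5·8=40, T→Ashby 7·20=140, U→Orton 2·6=12, V→Orton 4·13=52, W→Ryde 8·20=160. Service 581; fixed 89; total 670.
{Ashby, Ryde, Elton, Holm}: service 607 + fixed 94 = 701
{Ashby, Ryde, Orton, Elton, Holm}: service 581 + fixed 121 = 702
{Holm}: service 1141 + fixed 11 = 1152
No other subset beats 670.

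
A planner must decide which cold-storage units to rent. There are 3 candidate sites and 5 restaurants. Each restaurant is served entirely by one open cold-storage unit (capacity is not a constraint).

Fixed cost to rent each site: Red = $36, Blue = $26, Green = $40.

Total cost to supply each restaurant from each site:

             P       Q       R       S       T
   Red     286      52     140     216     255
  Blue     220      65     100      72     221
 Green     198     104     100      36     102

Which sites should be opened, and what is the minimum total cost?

For any fixed open set, each restaurant goes to its cheapest open site; total = fixed + service.
{Red, Green}: P→Green 198, Q→Red 52, R→Green 100, S→Green 36, T→Green 102. Service 488; fixed 76; total 564.
{Blue, Green}: P→Green 198, Q→Blue 65, R→Blue 100, S→Green 36, T→Green 102. Service 501; fixed 66; total 567.
{Green}: service 540 + fixed 40 = 580
{Red, Blue, Green}: service 488 + fixed 102 = 590
No other subset beats 564.

Open Red and Green; minimum total cost 564.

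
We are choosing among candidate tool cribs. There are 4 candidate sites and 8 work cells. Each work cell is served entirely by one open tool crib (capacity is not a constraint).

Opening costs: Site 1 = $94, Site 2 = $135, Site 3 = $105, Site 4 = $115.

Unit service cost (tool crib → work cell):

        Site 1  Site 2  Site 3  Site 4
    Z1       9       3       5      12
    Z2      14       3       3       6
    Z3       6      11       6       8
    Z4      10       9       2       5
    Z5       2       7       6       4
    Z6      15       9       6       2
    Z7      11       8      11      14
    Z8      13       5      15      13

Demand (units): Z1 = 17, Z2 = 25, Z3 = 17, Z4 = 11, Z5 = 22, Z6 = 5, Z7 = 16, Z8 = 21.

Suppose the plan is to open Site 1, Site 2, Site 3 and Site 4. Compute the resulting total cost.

Each work cell is assigned to its cheapest site among the open ones.
{Site 1, Site 2, Site 3, Site 4}: Z1→Site 2 3·17=51, Z2→Site 2 3·25=75, Z3→Site 1 6·17=102, Z4→Site 3 2·11=22, Z5→Site 1 2·22=44, Z6→Site 4 2·5=10, Z7→Site 2 8·16=128, Z8→Site 2 5·21=105. Service 537; fixed 449; total 986.

Total cost: 986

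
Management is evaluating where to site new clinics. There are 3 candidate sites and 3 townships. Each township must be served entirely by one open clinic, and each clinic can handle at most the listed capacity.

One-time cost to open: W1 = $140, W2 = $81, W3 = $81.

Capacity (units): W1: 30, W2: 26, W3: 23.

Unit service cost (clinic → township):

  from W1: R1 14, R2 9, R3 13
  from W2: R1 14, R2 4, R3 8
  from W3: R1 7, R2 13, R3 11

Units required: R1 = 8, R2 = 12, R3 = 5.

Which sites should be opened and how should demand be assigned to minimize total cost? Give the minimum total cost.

Minimum total cost: 281

Open {W2}: R1→W2 14·8=112, R2→W2 4·12=48, R3→W2 8·5=40.
Loads: W2 carries 25/26. Service 200; fixed 81; total 281.
Next best feasible plan costs 306.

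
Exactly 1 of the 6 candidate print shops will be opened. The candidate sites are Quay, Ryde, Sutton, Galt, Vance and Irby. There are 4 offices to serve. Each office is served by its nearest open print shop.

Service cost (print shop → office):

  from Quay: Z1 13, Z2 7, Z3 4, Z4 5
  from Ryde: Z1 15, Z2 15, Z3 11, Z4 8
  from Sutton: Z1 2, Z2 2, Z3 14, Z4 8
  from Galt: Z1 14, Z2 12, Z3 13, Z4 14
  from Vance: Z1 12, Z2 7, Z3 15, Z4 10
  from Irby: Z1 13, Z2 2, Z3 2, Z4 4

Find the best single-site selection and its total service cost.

Choose Irby only; total service cost 21.

With exactly 1 open, each office uses its cheapest among the chosen.
{Irby}: Z1→Irby 13, Z2→Irby 2, Z3→Irby 2, Z4→Irby 4. Service cost 21.
{Sutton}: service cost 26
{Quay}: service cost 29
Among all 6 size-1 choices, {Irby} is lowest.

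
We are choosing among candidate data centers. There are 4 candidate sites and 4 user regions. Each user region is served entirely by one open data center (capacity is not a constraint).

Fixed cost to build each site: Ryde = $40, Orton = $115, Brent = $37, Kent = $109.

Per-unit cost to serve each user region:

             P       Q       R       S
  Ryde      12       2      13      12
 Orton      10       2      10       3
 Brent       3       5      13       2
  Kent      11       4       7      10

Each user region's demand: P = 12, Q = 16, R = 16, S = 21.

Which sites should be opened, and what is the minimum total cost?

For any fixed open set, each user region goes to its cheapest open site; total = fixed + service.
{Ryde, Brent}: P→Brent 3·12=36, Q→Ryde 2·16=32, R→Ryde 13·16=208, S→Brent 2·21=42. Service 318; fixed 77; total 395.
{Brent, Kent}: service 254 + fixed 146 = 400
{Brent}: P→Brent 3·12=36, Q→Brent 5·16=80, R→Brent 13·16=208, S→Brent 2·21=42. Service 366; fixed 37; total 403.
{Ryde, Orton, Brent, Kent}: P→Brent 3·12=36, Q→Ryde 2·16=32, R→Kent 7·16=112, S→Brent 2·21=42. Service 222; fixed 301; total 523.
(All 15 nonempty subsets were checked; Ryde and Brent is lowest.)

Open Ryde and Brent; minimum total cost 395.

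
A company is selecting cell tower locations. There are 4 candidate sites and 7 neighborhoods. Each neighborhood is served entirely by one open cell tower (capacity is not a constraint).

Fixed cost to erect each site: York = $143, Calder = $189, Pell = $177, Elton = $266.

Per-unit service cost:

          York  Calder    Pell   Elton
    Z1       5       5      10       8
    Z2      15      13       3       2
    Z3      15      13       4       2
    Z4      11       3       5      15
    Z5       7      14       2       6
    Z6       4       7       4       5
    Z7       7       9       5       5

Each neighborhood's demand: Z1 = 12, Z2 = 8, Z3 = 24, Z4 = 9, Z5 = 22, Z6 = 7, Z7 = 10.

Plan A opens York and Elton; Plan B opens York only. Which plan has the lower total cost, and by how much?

Plan A: {York, Elton}: Z1→York 5·12=60, Z2→Elton 2·8=16, Z3→Elton 2·24=48, Z4→York 11·9=99, Z5→Elton 6·22=132, Z6→York 4·7=28, Z7→Elton 5·10=50. Service 433; fixed 409; total 842.
Plan B: {York}: Z1→York 5·12=60, Z2→York 15·8=120, Z3→York 15·24=360, Z4→York 11·9=99, Z5→York 7·22=154, Z6→York 4·7=28, Z7→York 7·10=70. Service 891; fixed 143; total 1034.
Difference: |842 − 1034| = 192.

Plan A is cheaper by 192.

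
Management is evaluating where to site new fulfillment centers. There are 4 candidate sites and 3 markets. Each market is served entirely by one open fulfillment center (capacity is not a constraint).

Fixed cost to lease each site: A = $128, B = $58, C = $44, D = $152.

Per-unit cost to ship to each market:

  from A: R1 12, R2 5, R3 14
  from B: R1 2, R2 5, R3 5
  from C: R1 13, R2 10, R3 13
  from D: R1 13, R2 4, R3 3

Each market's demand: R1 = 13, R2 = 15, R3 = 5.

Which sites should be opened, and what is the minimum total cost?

Open B only; minimum total cost 184.

For any fixed open set, each market goes to its cheapest open site; total = fixed + service.
{B}: R1→B 2·13=26, R2→B 5·15=75, R3→B 5·5=25. Service 126; fixed 58; total 184.
{B, C}: R1→B 2·13=26, R2→B 5·15=75, R3→B 5·5=25. Service 126; fixed 102; total 228.
{B, D}: service 101 + fixed 210 = 311
{A, B, C, D}: service 101 + fixed 382 = 483
No other subset beats 184.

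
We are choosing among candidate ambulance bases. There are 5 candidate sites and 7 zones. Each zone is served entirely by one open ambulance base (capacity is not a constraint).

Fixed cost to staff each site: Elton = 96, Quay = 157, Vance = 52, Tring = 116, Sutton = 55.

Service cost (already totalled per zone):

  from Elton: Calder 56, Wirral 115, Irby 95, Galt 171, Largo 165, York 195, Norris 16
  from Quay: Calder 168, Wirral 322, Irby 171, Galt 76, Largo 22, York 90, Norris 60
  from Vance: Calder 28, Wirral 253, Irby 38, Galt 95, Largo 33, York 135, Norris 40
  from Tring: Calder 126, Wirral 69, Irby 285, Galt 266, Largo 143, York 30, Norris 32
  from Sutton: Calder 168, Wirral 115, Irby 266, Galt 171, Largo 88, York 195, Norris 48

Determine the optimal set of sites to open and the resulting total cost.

For any fixed open set, each zone goes to its cheapest open site; total = fixed + service.
{Vance, Tring}: Calder→Vance 28, Wirral→Tring 69, Irby→Vance 38, Galt→Vance 95, Largo→Vance 33, York→Tring 30, Norris→Tring 32. Service 325; fixed 168; total 493.
{Vance, Tring, Sutton}: service 325 + fixed 223 = 548
{Elton, Vance, Tring}: service 309 + fixed 264 = 573
{Elton, Quay, Vance, Tring, Sutton}: service 279 + fixed 476 = 755
No other subset beats 493.

Open Vance and Tring; minimum total cost 493.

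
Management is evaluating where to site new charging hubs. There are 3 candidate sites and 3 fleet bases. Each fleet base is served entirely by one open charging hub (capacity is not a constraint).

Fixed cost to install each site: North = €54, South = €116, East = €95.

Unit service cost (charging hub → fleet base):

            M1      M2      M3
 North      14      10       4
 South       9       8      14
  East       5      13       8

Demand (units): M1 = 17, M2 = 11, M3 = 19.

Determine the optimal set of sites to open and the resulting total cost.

Open North and East; minimum total cost 420.

For any fixed open set, each fleet base goes to its cheapest open site; total = fixed + service.
{North, East}: M1→East 5·17=85, M2→North 10·11=110, M3→North 4·19=76. Service 271; fixed 149; total 420.
{East}: M1→East 5·17=85, M2→East 13·11=143, M3→East 8·19=152. Service 380; fixed 95; total 475.
{North}: service 424 + fixed 54 = 478
{North, South, East}: service 249 + fixed 265 = 514
(All 7 nonempty subsets were checked; North and East is lowest.)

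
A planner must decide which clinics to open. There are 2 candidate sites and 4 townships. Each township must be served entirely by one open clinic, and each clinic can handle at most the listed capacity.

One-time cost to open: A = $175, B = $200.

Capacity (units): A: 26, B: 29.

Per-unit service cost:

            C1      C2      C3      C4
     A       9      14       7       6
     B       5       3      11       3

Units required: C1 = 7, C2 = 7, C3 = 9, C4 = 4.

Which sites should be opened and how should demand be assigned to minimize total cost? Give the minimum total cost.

Open {B}: C1→B 5·7=35, C2→B 3·7=21, C3→B 11·9=99, C4→B 3·4=12.
Loads: B carries 27/29. Service 167; fixed 200; total 367.
Next best feasible plan costs 506.

Minimum total cost: 367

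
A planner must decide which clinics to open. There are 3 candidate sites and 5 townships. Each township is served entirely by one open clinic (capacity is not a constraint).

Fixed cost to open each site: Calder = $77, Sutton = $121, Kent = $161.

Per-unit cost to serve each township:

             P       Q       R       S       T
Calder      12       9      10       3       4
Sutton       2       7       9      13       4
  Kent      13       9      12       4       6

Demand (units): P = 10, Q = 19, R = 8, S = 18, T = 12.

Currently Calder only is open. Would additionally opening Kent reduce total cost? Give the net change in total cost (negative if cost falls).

No — net change +161 (cost rises by 161).

Current service cost with {Calder}: 473.
Adding Kent: each township re-picks its cheapest; new service cost 473, saving 0.
Extra fixed cost: 161. Net change = 161 − 0 = 161.
(Totals: 550 → 711.)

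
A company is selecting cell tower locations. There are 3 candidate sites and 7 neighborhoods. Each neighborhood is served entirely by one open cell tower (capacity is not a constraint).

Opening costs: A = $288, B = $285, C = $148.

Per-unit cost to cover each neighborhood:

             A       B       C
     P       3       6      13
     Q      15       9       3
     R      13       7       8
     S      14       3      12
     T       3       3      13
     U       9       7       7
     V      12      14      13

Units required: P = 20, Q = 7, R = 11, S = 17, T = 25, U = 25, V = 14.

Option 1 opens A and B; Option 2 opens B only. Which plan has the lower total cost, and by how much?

Option 1: {A, B}: P→A 3·20=60, Q→B 9·7=63, R→B 7·11=77, S→B 3·17=51, T→A 3·25=75, U→B 7·25=175, V→A 12·14=168. Service 669; fixed 573; total 1242.
Option 2: {B}: P→B 6·20=120, Q→B 9·7=63, R→B 7·11=77, S→B 3·17=51, T→B 3·25=75, U→B 7·25=175, V→B 14·14=196. Service 757; fixed 285; total 1042.
Difference: |1242 − 1042| = 200.

Option 2 is cheaper by 200.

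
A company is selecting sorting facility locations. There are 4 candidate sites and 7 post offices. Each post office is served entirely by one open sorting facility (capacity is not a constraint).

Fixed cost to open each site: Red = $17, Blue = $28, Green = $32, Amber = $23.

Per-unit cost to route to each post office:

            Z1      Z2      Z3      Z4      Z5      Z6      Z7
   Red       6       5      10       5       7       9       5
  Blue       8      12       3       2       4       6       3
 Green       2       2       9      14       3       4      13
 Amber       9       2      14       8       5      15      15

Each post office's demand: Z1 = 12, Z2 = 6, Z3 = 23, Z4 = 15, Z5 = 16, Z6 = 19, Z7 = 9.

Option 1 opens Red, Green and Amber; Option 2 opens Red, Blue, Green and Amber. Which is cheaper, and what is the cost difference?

Option 1: {Red, Green, Amber}: Z1→Green 2·12=24, Z2→Green 2·6=12, Z3→Green 9·23=207, Z4→Red 5·15=75, Z5→Green 3·16=48, Z6→Green 4·19=76, Z7→Red 5·9=45. Service 487; fixed 72; total 559.
Option 2: {Red, Blue, Green, Amber}: Z1→Green 2·12=24, Z2→Green 2·6=12, Z3→Blue 3·23=69, Z4→Blue 2·15=30, Z5→Green 3·16=48, Z6→Green 4·19=76, Z7→Blue 3·9=27. Service 286; fixed 100; total 386.
Difference: |559 − 386| = 173.

Option 2 is cheaper by 173.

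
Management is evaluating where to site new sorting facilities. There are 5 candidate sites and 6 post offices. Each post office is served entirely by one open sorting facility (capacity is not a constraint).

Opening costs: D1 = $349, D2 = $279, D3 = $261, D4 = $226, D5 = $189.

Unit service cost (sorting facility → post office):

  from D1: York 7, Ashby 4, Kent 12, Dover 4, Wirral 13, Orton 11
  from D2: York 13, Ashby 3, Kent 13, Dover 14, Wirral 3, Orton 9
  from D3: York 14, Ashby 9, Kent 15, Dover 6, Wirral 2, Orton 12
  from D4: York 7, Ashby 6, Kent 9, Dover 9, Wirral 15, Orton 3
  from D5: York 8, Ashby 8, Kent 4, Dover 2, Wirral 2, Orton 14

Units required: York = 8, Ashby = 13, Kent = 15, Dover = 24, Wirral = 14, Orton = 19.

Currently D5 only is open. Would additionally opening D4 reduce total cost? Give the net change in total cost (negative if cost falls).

Yes — net change −17 (cost falls by 17).

Current service cost with {D5}: 570.
Adding D4: each post office re-picks its cheapest; new service cost 327, saving 243.
Extra fixed cost: 226. Net change = 226 − 243 = -17.
(Totals: 759 → 742.)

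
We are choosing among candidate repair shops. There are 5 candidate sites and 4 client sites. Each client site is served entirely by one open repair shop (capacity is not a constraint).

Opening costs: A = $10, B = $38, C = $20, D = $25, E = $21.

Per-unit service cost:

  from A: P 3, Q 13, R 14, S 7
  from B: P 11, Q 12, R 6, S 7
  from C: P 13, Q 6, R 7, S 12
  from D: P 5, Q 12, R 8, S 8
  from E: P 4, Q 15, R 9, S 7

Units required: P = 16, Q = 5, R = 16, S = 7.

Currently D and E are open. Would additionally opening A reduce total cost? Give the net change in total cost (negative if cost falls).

Yes — net change −6 (cost falls by 6).

Current service cost with {D, E}: 301.
Adding A: each client site re-picks its cheapest; new service cost 285, saving 16.
Extra fixed cost: 10. Net change = 10 − 16 = -6.
(Totals: 347 → 341.)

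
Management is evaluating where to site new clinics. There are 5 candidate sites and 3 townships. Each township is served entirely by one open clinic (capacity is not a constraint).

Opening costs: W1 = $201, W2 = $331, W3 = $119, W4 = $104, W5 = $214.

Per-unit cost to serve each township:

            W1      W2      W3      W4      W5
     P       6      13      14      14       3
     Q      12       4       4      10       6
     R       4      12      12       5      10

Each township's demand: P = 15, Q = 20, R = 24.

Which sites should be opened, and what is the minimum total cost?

For any fixed open set, each township goes to its cheapest open site; total = fixed + service.
{W1, W3}: P→W1 6·15=90, Q→W3 4·20=80, R→W1 4·24=96. Service 266; fixed 320; total 586.
{W4, W5}: service 285 + fixed 318 = 603
{W5}: service 405 + fixed 214 = 619
{W1, W2, W3, W4, W5}: service 221 + fixed 969 = 1190
No other subset beats 586.

Open W1 and W3; minimum total cost 586.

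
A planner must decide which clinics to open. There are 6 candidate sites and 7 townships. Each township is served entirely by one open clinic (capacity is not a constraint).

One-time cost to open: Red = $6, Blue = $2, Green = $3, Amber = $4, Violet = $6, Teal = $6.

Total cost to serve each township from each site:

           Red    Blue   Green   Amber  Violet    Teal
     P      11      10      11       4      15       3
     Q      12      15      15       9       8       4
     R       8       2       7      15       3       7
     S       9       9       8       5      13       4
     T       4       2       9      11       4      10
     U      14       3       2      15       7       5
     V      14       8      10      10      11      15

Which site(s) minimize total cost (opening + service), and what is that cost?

Open Blue and Teal; minimum total cost 34.

For any fixed open set, each township goes to its cheapest open site; total = fixed + service.
{Blue, Teal}: P→Teal 3, Q→Teal 4, R→Blue 2, S→Teal 4, T→Blue 2, U→Blue 3, V→Blue 8. Service 26; fixed 8; total 34.
{Blue, Green, Teal}: P→Teal 3, Q→Teal 4, R→Blue 2, S→Teal 4, T→Blue 2, U→Green 2, V→Blue 8. Service 25; fixed 11; total 36.
{Blue, Amber, Teal}: P→Teal 3, Q→Teal 4, R→Blue 2, S→Teal 4, T→Blue 2, U→Blue 3, V→Blue 8. Service 26; fixed 12; total 38.
{Red, Blue, Green, Amber, Violet, Teal}: P→Teal 3, Q→Teal 4, R→Blue 2, S→Teal 4, T→Blue 2, U→Green 2, V→Blue 8. Service 25; fixed 27; total 52.
No other subset beats 34.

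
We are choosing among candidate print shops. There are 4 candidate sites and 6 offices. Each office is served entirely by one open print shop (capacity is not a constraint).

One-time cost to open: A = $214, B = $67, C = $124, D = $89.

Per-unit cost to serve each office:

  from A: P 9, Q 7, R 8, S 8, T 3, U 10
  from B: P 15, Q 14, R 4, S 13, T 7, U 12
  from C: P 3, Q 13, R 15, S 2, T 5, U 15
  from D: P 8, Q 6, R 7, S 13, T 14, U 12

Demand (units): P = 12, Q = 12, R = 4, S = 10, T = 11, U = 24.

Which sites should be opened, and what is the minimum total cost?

Open C and D; minimum total cost 712.

For any fixed open set, each office goes to its cheapest open site; total = fixed + service.
{C, D}: P→C 3·12=36, Q→D 6·12=72, R→D 7·4=28, S→C 2·10=20, T→C 5·11=55, U→D 12·24=288. Service 499; fixed 213; total 712.
{B, C}: service 571 + fixed 191 = 762
{B, C, D}: service 487 + fixed 280 = 767
{A, B, C, D}: service 417 + fixed 494 = 911
(All 15 nonempty subsets were checked; C and D is lowest.)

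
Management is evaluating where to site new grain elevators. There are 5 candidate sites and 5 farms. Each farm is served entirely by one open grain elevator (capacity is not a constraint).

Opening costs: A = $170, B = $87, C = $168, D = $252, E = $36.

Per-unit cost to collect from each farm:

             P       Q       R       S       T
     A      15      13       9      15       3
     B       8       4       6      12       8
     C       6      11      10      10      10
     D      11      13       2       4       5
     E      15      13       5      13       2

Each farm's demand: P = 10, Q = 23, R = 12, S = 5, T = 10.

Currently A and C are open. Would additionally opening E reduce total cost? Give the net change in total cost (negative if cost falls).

Yes — net change −22 (cost falls by 22).

Current service cost with {A, C}: 501.
Adding E: each farm re-picks its cheapest; new service cost 443, saving 58.
Extra fixed cost: 36. Net change = 36 − 58 = -22.
(Totals: 839 → 817.)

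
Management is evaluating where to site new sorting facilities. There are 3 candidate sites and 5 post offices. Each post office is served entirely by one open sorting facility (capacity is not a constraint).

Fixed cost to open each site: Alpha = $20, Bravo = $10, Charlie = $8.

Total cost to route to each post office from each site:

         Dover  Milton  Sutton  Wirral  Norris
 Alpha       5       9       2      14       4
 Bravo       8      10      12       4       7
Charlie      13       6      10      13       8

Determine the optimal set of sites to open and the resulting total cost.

For any fixed open set, each post office goes to its cheapest open site; total = fixed + service.
{Bravo}: Dover→Bravo 8, Milton→Bravo 10, Sutton→Bravo 12, Wirral→Bravo 4, Norris→Bravo 7. Service 41; fixed 10; total 51.
{Bravo, Charlie}: service 35 + fixed 18 = 53
{Alpha}: Dover→Alpha 5, Milton→Alpha 9, Sutton→Alpha 2, Wirral→Alpha 14, Norris→Alpha 4. Service 34; fixed 20; total 54.
{Alpha, Bravo, Charlie}: Dover→Alpha 5, Milton→Charlie 6, Sutton→Alpha 2, Wirral→Bravo 4, Norris→Alpha 4. Service 21; fixed 38; total 59.
No other subset beats 51.

Open Bravo only; minimum total cost 51.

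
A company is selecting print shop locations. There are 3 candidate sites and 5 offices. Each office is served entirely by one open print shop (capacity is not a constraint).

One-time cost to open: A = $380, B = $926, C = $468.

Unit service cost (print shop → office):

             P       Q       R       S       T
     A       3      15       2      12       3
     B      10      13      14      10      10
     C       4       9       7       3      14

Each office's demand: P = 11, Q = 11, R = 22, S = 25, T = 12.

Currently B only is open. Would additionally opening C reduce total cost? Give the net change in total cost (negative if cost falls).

No — net change +29 (cost rises by 29).

Current service cost with {B}: 931.
Adding C: each office re-picks its cheapest; new service cost 492, saving 439.
Extra fixed cost: 468. Net change = 468 − 439 = 29.
(Totals: 1857 → 1886.)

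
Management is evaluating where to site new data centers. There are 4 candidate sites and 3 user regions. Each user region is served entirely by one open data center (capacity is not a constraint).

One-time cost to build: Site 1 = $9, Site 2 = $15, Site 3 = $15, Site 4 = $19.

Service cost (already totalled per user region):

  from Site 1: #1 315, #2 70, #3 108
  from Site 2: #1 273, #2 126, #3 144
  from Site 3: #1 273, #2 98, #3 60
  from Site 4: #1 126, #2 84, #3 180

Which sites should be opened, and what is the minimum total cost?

Open Site 1, Site 3 and Site 4; minimum total cost 299.

For any fixed open set, each user region goes to its cheapest open site; total = fixed + service.
{Site 1, Site 3, Site 4}: #1→Site 4 126, #2→Site 1 70, #3→Site 3 60. Service 256; fixed 43; total 299.
{Site 3, Site 4}: #1→Site 4 126, #2→Site 4 84, #3→Site 3 60. Service 270; fixed 34; total 304.
{Site 1, Site 2, Site 3, Site 4}: service 256 + fixed 58 = 314
{Site 1}: service 493 + fixed 9 = 502
(All 15 nonempty subsets were checked; Site 1, Site 3 and Site 4 is lowest.)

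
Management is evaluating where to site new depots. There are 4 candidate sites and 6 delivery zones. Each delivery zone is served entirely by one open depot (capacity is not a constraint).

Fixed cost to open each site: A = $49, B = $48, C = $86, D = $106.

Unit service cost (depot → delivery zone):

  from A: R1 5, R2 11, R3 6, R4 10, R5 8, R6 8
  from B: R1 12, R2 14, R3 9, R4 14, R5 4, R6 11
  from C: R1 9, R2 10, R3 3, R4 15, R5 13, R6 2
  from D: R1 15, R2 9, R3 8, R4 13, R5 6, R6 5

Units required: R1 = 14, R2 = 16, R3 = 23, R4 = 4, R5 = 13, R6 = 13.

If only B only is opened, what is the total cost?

Total cost: 898

Each delivery zone is assigned to its cheapest site among the open ones.
{B}: R1→B 12·14=168, R2→B 14·16=224, R3→B 9·23=207, R4→B 14·4=56, R5→B 4·13=52, R6→B 11·13=143. Service 850; fixed 48; total 898.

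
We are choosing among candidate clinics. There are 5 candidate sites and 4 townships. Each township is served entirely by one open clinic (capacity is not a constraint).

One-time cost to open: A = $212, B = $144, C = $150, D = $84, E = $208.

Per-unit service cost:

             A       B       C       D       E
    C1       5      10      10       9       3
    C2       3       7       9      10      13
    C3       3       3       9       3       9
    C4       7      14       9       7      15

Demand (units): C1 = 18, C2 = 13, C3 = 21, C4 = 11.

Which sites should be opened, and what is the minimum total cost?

For any fixed open set, each township goes to its cheapest open site; total = fixed + service.
{A}: C1→A 5·18=90, C2→A 3·13=39, C3→A 3·21=63, C4→A 7·11=77. Service 269; fixed 212; total 481.
{D}: service 432 + fixed 84 = 516
{A, D}: C1→A 5·18=90, C2→A 3·13=39, C3→A 3·21=63, C4→A 7·11=77. Service 269; fixed 296; total 565.
{A, B, C, D, E}: service 233 + fixed 798 = 1031
No other subset beats 481.

Open A only; minimum total cost 481.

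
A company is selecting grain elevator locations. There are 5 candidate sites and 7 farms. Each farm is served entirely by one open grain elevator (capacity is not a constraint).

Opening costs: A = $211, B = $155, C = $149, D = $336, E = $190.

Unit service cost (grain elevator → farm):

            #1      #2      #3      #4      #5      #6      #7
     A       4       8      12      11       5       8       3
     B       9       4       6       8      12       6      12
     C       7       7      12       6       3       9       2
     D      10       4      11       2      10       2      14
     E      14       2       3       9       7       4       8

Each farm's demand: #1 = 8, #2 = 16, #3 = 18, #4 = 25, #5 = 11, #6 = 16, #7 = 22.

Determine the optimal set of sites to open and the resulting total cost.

Open C and E; minimum total cost 772.

For any fixed open set, each farm goes to its cheapest open site; total = fixed + service.
{C, E}: #1→C 7·8=56, #2→E 2·16=32, #3→E 3·18=54, #4→C 6·25=150, #5→C 3·11=33, #6→E 4·16=64, #7→C 2·22=44. Service 433; fixed 339; total 772.
{B, C}: #1→C 7·8=56, #2→B 4·16=64, #3→B 6·18=108, #4→C 6·25=150, #5→C 3·11=33, #6→B 6·16=96, #7→C 2·22=44. Service 551; fixed 304; total 855.
{C}: #1→C 7·8=56, #2→C 7·16=112, #3→C 12·18=216, #4→C 6·25=150, #5→C 3·11=33, #6→C 9·16=144, #7→C 2·22=44. Service 755; fixed 149; total 904.
{A, B, C, D, E}: service 277 + fixed 1041 = 1318
No other subset beats 772.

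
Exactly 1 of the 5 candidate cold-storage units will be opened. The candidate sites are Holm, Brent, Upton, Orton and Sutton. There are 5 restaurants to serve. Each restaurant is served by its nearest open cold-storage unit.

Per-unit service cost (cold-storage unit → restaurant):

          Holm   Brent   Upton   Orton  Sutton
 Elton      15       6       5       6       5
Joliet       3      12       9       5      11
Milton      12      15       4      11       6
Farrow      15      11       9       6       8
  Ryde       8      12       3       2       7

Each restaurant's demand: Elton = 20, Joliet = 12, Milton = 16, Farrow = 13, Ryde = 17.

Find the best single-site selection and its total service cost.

With exactly 1 open, each restaurant uses its cheapest among the chosen.
{Upton}: Elton→Upton 5·20=100, Joliet→Upton 9·12=108, Milton→Upton 4·16=64, Farrow→Upton 9·13=117, Ryde→Upton 3·17=51. Service cost 440.
{Orton}: service cost 468
{Sutton}: service cost 551
Among all 5 size-1 choices, {Upton} is lowest.

Choose Upton only; total service cost 440.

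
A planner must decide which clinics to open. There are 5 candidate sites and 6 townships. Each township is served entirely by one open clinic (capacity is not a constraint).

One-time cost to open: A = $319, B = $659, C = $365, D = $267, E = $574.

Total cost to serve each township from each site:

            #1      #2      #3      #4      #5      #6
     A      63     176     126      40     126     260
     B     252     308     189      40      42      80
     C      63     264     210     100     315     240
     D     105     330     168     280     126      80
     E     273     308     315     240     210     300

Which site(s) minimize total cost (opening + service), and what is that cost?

Open A only; minimum total cost 1110.

For any fixed open set, each township goes to its cheapest open site; total = fixed + service.
{A}: #1→A 63, #2→A 176, #3→A 126, #4→A 40, #5→A 126, #6→A 260. Service 791; fixed 319; total 1110.
{A, D}: service 611 + fixed 586 = 1197
{D}: service 1089 + fixed 267 = 1356
{A, B, C, D, E}: service 527 + fixed 2184 = 2711
No other subset beats 1110.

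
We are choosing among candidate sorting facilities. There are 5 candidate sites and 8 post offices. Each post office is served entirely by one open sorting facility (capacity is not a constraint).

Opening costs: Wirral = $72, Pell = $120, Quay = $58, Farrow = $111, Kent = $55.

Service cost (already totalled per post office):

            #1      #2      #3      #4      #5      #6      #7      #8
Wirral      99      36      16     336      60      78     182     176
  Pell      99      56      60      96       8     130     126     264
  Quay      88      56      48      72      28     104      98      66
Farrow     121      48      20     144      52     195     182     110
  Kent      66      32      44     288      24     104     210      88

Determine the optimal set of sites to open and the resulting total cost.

Open Wirral and Quay; minimum total cost 612.

For any fixed open set, each post office goes to its cheapest open site; total = fixed + service.
{Wirral, Quay}: #1→Quay 88, #2→Wirral 36, #3→Wirral 16, #4→Quay 72, #5→Quay 28, #6→Wirral 78, #7→Quay 98, #8→Quay 66. Service 482; fixed 130; total 612.
{Quay}: service 560 + fixed 58 = 618
{Quay, Kent}: service 506 + fixed 113 = 619
{Wirral, Pell, Quay, Farrow, Kent}: service 436 + fixed 416 = 852
No other subset beats 612.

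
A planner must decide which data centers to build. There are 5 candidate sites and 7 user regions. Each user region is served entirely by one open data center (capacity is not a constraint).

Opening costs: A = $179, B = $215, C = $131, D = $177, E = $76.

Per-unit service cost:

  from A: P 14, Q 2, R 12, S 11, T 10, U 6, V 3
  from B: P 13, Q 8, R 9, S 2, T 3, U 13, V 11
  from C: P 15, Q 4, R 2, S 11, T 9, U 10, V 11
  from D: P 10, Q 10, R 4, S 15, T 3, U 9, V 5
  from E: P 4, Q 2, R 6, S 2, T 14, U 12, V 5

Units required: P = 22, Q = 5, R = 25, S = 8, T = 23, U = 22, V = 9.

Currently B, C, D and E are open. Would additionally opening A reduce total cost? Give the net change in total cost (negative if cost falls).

No — net change +95 (cost rises by 95).

Current service cost with {B, C, D, E}: 476.
Adding A: each user region re-picks its cheapest; new service cost 392, saving 84.
Extra fixed cost: 179. Net change = 179 − 84 = 95.
(Totals: 1075 → 1170.)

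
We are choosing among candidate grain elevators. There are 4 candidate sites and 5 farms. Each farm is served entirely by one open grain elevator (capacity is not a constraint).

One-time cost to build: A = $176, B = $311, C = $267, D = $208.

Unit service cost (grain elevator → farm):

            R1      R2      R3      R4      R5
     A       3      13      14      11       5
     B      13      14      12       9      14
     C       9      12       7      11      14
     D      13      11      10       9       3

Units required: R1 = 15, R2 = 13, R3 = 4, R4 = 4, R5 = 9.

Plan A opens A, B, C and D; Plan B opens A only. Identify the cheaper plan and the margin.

Plan B is cheaper by 706.

Plan A: {A, B, C, D}: R1→A 3·15=45, R2→D 11·13=143, R3→C 7·4=28, R4→B 9·4=36, R5→D 3·9=27. Service 279; fixed 962; total 1241.
Plan B: {A}: R1→A 3·15=45, R2→A 13·13=169, R3→A 14·4=56, R4→A 11·4=44, R5→A 5·9=45. Service 359; fixed 176; total 535.
Difference: |1241 − 535| = 706.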